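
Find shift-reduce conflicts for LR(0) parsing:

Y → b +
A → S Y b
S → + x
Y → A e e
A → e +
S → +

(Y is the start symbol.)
Yes — I1: [S → + .] vs [S → + . x]

A shift-reduce conflict occurs when an LR(0) state has both:
  - a complete (reduce) item [A → α .] (dot at the end), and
  - a shift item [B → β . c γ] (dot before a terminal).

Augment with Y' → Y and build the canonical LR(0) collection (I0 = CLOSURE({[Y' → . Y]}), then GOTO on every symbol after a dot until no new states appear). It has 14 states:
  I0: { [A → . S Y b], [A → . e +], [S → . + x], [S → . +], [Y → . A e e], [Y → . b +], [Y' → . Y] }  — shift
  I1: { [S → + . x], [S → + .] }  — shift, reduce
  I2: { [Y → A . e e] }  — shift
  I3: { [A → . S Y b], [A → . e +], [A → S . Y b], [S → . + x], [S → . +], [Y → . A e e], [Y → . b +] }  — shift
  I4: { [Y' → Y .] }  — accept
  I5: { [Y → b . +] }  — shift
  I6: { [A → e . +] }  — shift
  I7: { [A → e + .] }  — reduce
  I8: { [Y → b + .] }  — reduce
  I9: { [A → S Y . b] }  — shift
  I10: { [A → S Y b .] }  — reduce
  I11: { [Y → A e . e] }  — shift
  I12: { [Y → A e e .] }  — reduce
  I13: { [S → + x .] }  — reduce

I1 contains reduce item [S → + .] and shift item [S → + . x] — shift-reduce conflict.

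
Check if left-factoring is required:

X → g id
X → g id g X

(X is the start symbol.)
Left-factoring is needed when two productions for the same non-terminal
share a common prefix on the right-hand side.

Productions for X:
  X → g id
  X → g id g X

Found common prefix 'g id' in productions for X

Answer: Yes, X has productions with common prefix 'g id'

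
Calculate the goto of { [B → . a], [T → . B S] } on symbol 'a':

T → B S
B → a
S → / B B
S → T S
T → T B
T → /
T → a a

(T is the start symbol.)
{ [B → a .] }

GOTO(I, 'a') = CLOSURE({ [A → αX.β] : [A → α.Xβ] ∈ I, X = 'a' })

Items with dot before 'a', with the dot advanced:
  [B → . a] → [B → a .]
Closure adds nothing (no advanced item has the dot before a non-terminal).

GOTO = { [B → a .] }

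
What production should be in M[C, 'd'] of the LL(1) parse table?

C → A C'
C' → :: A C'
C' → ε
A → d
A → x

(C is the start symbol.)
C → A C'

To find M[C, 'd'], we find productions for C where 'd' is in the predict set (PREDICT(N → α) = (FIRST(α) \ {ε}) ∪ (FOLLOW(N) if α ⇒* ε)).

Relevant sets:
  FIRST(A) = { 'd', 'x' }

C → A C': PREDICT = { 'd', 'x' }
  'd' is in predict set, so this production goes in M[C, 'd']

M[C, 'd'] = C → A C'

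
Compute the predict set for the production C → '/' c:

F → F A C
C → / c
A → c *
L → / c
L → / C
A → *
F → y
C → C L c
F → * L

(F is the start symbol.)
PREDICT(C → '/' c) = (FIRST(RHS) \ {ε}) ∪ (FOLLOW(C) if ε ∈ FIRST(RHS), i.e. RHS ⇒* ε)
FIRST('/' c) = { '/' }
ε ∉ FIRST('/' c), so FOLLOW(C) is not added.
PREDICT(C → '/' c) = { '/' }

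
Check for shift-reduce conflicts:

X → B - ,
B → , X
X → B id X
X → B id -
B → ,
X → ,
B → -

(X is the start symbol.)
Yes — I1: [B → , .] vs [B → . ,]

A shift-reduce conflict occurs when an LR(0) state has both:
  - a complete (reduce) item [A → α .] (dot at the end), and
  - a shift item [B → β . c γ] (dot before a terminal).

Augment with X' → X and build the canonical LR(0) collection (I0 = CLOSURE({[X' → . X]}), then GOTO on every symbol after a dot until no new states appear). It has 11 states:
  I0: { [B → . , X], [B → . ,], [B → . -], [X → . ,], [X → . B - ,], [X → . B id -], [X → . B id X], [X' → . X] }  — shift
  I1: { [B → , . X], [B → , .], [B → . , X], [B → . ,], [B → . -], [X → , .], [X → . ,], [X → . B - ,], [X → . B id -], [X → . B id X] }  — shift, 2 reduces
  I2: { [B → - .] }  — reduce
  I3: { [X → B . - ,], [X → B . id -], [X → B . id X] }  — shift
  I4: { [X' → X .] }  — accept
  I5: { [X → B - . ,] }  — shift
  I6: { [B → . , X], [B → . ,], [B → . -], [X → . ,], [X → . B - ,], [X → . B id -], [X → . B id X], [X → B id . -], [X → B id . X] }  — shift
  I7: { [B → - .], [X → B id - .] }  — 2 reduces
  I8: { [X → B id X .] }  — reduce
  I9: { [X → B - , .] }  — reduce
  I10: { [B → , X .] }  — reduce

I1 contains reduce items [B → , .], [X → , .] and shift items [B → . ,], [B → . , X], [B → . -], [X → . ,] — shift-reduce conflict.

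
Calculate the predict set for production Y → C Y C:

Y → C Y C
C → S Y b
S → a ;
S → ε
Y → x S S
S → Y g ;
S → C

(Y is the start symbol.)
PREDICT(Y → C Y C) = (FIRST(RHS) \ {ε}) ∪ (FOLLOW(Y) if ε ∈ FIRST(RHS), i.e. RHS ⇒* ε)
FIRST(C) = { 'a', 'x' }
FIRST(C Y C) = { 'a', 'x' }
ε ∉ FIRST(C Y C), so FOLLOW(Y) is not added.
PREDICT(Y → C Y C) = { 'a', 'x' }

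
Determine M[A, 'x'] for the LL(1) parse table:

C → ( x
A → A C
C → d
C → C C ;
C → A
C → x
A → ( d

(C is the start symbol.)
To find M[A, 'x'], we find productions for A where 'x' is in the predict set (PREDICT(N → α) = (FIRST(α) \ {ε}) ∪ (FOLLOW(N) if α ⇒* ε)).

Relevant sets:
  FIRST(A) = { '(' }

A → A C: PREDICT = { '(' }
A → ( d: PREDICT = { '(' }

M[A, 'x'] is empty (no production applies)

Answer: Empty (error entry)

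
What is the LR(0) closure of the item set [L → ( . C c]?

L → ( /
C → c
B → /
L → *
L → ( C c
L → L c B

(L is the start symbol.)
{ [C → . c], [L → ( . C c] }

To compute CLOSURE, for each item [A → α.Bβ] where B is a non-terminal, add [B → .γ] for all productions B → γ; repeat for the newly added items until nothing changes.

Start with: [L → ( . C c]
  [L → ( . C c] has the dot before C: add [C → . c]
No further items can be added.

CLOSURE = { [C → . c], [L → ( . C c] }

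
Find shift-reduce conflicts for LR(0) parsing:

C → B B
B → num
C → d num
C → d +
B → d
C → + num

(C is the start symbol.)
Yes — I4: [B → d .] vs [C → d . +]

Augment with C' → C and build the canonical LR(0) collection (I0 = CLOSURE({[C' → . C]}), then GOTO on every symbol after a dot until no new states appear). It has 11 states:
  I0: { [B → . d], [B → . num], [C → . + num], [C → . B B], [C → . d +], [C → . d num], [C' → . C] }  — shift
  I1: { [C → + . num] }  — shift
  I2: { [B → . d], [B → . num], [C → B . B] }  — shift
  I3: { [C' → C .] }  — accept
  I4: { [B → d .], [C → d . +], [C → d . num] }  — shift, reduce
  I5: { [B → num .] }  — reduce
  I6: { [C → d + .] }  — reduce
  I7: { [C → d num .] }  — reduce
  I8: { [C → B B .] }  — reduce
  I9: { [B → d .] }  — reduce
  I10: { [C → + num .] }  — reduce

I4 contains reduce item [B → d .] and shift items [C → d . +], [C → d . num] — shift-reduce conflict.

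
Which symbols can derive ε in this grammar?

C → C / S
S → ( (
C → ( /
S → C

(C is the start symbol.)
None

A non-terminal is nullable if it can derive ε (the empty string): either it has an ε-production, or it has a production whose right-hand side consists entirely of nullable non-terminals.

There are no ε-productions, so no non-terminal can derive ε.
No non-terminals are nullable.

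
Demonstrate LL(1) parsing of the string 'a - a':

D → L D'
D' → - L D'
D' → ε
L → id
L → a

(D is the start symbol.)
Stack is shown with the top on the left.

Stack     Input    Action
-------------------------
D $       a - a $  output D → L D'
L D' $    a - a $  output L → a
a D' $    a - a $  match 'a'
D' $      - a $    output D' → - L D'
- L D' $  - a $    match '-'
L D' $    a $      output L → a
a D' $    a $      match 'a'
D' $      $        output D' → ε
$         $        accept

The string is accepted.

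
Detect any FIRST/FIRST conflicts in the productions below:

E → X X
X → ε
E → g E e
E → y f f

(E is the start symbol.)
No FIRST/FIRST conflicts.

FIRST sets of the non-terminals at (or reachable through a nullable prefix from) the front of some alternative:
  FIRST(X) = { ε }

Productions for E:
  E → X X: FIRST = { ε }
  E → g E e: FIRST = { 'g' }
  E → y f f: FIRST = { 'y' }
X has only one production, so no FIRST/FIRST conflict is possible there.

All alternatives of each non-terminal have pairwise disjoint FIRST sets.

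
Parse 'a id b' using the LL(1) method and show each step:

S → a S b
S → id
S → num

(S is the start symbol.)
Stack is shown with the top on the left.

Stack    Input     Action
-------------------------
S $      a id b $  output S → a S b
a S b $  a id b $  match 'a'
S b $    id b $    output S → id
id b $   id b $    match 'id'
b $      b $       match 'b'
$        $         accept

The string is accepted.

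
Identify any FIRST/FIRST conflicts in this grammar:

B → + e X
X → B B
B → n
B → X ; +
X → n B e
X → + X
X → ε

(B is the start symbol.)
Yes. B → '+' e X / B → X ';' '+' on { '+' }; B → n / B → X ';' '+' on { 'n' }; X → B B / X → n B e on { 'n' }; X → B B / X → '+' X on { '+' }

A FIRST/FIRST conflict occurs when two productions N → α and N → β for the same non-terminal have FIRST(α) ∩ FIRST(β) ≠ ∅ (with ε ∈ FIRST of a nullable right-hand side, so two nullable alternatives also conflict).

FIRST sets of the non-terminals at (or reachable through a nullable prefix from) the front of some alternative:
  FIRST(X) = { '+', ';', 'n', ε }
  FIRST(B) = { '+', ';', 'n' }

Productions for B:
  B → + e X: FIRST = { '+' }
  B → n: FIRST = { 'n' }
  B → X ; +: FIRST = { '+', ';', 'n' }
Productions for X:
  X → B B: FIRST = { '+', ';', 'n' }
  X → n B e: FIRST = { 'n' }
  X → + X: FIRST = { '+' }
  X → ε: FIRST = { ε }

Conflict for B: B → + e X and B → X ; +
  Overlap: { '+' }
Conflict for B: B → n and B → X ; +
  Overlap: { 'n' }
Conflict for X: X → B B and X → n B e
  Overlap: { 'n' }
Conflict for X: X → B B and X → + X
  Overlap: { '+' }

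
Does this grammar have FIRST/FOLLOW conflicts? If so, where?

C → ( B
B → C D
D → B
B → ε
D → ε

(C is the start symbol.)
Yes. B → C D with FOLLOW(B) on { '(' }; D → B with FOLLOW(D) on { '(' }

Nullable non-terminals: B, D.
FIRST sets used below: FIRST(C) = { '(' }, FIRST(B) = { '(', ε }

B: nullable alternative(s) B → ε; FOLLOW(B) = { $, '(' }
  B → C D: FIRST \ {ε} = { '(' } — overlaps FOLLOW(B) on { '(' }: CONFLICT
  B → ε: FIRST \ {ε} = { } — this is the only nullable alternative, skip

D: nullable alternative(s) D → B, D → ε; FOLLOW(D) = { $, '(' }
  D → B: FIRST \ {ε} = { '(' } — overlaps FOLLOW(D) on { '(' }: CONFLICT
  D → ε: FIRST \ {ε} = { } — disjoint from FOLLOW(D)

C has no nullable alternative, so no FIRST/FOLLOW check is needed there.

So the grammar has 2 FIRST/FOLLOW conflicts (marked CONFLICT above).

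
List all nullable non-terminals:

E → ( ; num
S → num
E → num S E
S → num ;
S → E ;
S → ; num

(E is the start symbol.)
None

A non-terminal is nullable if it can derive ε (the empty string): either it has an ε-production, or it has a production whose right-hand side consists entirely of nullable non-terminals.

There are no ε-productions, so no non-terminal can derive ε.
No non-terminals are nullable.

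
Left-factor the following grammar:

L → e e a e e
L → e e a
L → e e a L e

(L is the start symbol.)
Left-factoring transforms A → αβ₁ | αβ₂ into A → αA' and A' → β₁ | β₂
(α is the longest common prefix among the alternatives). Repeat until
no nonterminal has two alternatives with a common prefix.

Round 1: L has alternatives sharing prefix 'e e a'. Introduce L': L → e e a L'
  Add: L' → e e
  Add: L' → ε
  Add: L' → L e

No remaining common prefixes — done.

Resulting grammar:
L → e e a L'
L' → e e
L' → ε
L' → L e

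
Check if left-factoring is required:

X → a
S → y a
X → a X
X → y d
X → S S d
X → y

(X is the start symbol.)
Left-factoring is needed when two productions for the same non-terminal
share a common prefix on the right-hand side.

Productions for X:
  X → a
  X → a X
  X → y d
  X → S S d
  X → y

Found common prefix 'a' in productions for X
Found common prefix 'y' in productions for X

Answer: Yes, X has productions with common prefix 'a'; X has productions with common prefix 'y'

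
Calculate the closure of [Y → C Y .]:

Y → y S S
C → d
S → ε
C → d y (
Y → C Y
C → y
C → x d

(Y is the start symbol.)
{ [Y → C Y .] }

To compute CLOSURE, for each item [A → α.Bβ] where B is a non-terminal, add [B → .γ] for all productions B → γ; repeat for the newly added items until nothing changes.

Start with: [Y → C Y .]
The dot is at the end, so nothing is added.

CLOSURE = { [Y → C Y .] }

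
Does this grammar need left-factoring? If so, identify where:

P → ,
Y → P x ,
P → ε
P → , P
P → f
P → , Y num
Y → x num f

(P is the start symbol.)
Yes, P has productions with common prefix ','

Left-factoring is needed when two productions for the same non-terminal
share a common prefix on the right-hand side.

Productions for P:
  P → ,
  P → ε
  P → , P
  P → f
  P → , Y num
Productions for Y:
  Y → P x ,
  Y → x num f

Found common prefix ',' in productions for P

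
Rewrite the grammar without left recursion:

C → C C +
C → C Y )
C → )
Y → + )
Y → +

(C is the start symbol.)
C → ) C'
C' → C + C'
C' → Y ) C'
C' → ε
Y → + )
Y → +

C is directly left-recursive. The standard transformation for
  A → A α₁ | ... | A α_m | β₁ | ... | β_n
is
  A  → β₁ A' | ... | β_n A'
  A' → α₁ A' | ... | α_m A' | ε

C → ) becomes C → ) C'
C → C C + becomes C' → C + C'
C → C Y ) becomes C' → Y ) C'
Add C' → ε

Productions for other non-terminals are unchanged:
  Y → + )
  Y → +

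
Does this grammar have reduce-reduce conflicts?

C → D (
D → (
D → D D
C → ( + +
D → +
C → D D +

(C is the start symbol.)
A reduce-reduce conflict occurs when an LR(0) state has two complete items [A → α .] and [B → β .] — both call for a reduction, and with no lookahead the parser cannot choose between them.

Augment with C' → C and build the canonical LR(0) collection (I0 = CLOSURE({[C' → . C]}), then GOTO on every symbol after a dot until no new states appear). It has 12 states:
  I0: { [C → . ( + +], [C → . D (], [C → . D D +], [C' → . C], [D → . (], [D → . +], [D → . D D] }  — shift
  I1: { [C → ( . + +], [D → ( .] }  — shift, reduce
  I2: { [D → + .] }  — reduce
  I3: { [C' → C .] }  — accept
  I4: { [C → D . (], [C → D . D +], [D → . (], [D → . +], [D → . D D], [D → D . D] }  — shift
  I5: { [C → D ( .], [D → ( .] }  — 2 reduces
  I6: { [C → D D . +], [D → . (], [D → . +], [D → . D D], [D → D . D], [D → D D .] }  — shift, reduce
  I7: { [D → ( .] }  — reduce
  I8: { [C → D D + .], [D → + .] }  — 2 reduces
  I9: { [D → . (], [D → . +], [D → . D D], [D → D . D], [D → D D .] }  — shift, reduce
  I10: { [C → ( + . +] }  — shift
  I11: { [C → ( + + .] }  — reduce

I5 contains complete items [C → D ( .], [D → ( .] — reduce-reduce conflict.
I8 contains complete items [C → D D + .], [D → + .] — reduce-reduce conflict.

Answer: Yes — I5: [C → D ( .] vs [D → ( .]; I8: [C → D D + .] vs [D → + .]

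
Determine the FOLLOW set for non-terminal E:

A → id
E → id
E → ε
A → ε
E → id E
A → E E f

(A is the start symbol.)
{ 'f', 'id' }

To compute FOLLOW(E), find every occurrence of E on a right-hand side N → α E β: add FIRST(β) \ {ε}, and if β is empty or nullable also add FOLLOW(N). Iterate to a fixed point.

In E → id E: E is at the end; this adds FOLLOW(E) to itself — nothing new
In A → E E f: E is followed by E f, add FIRST(E f) \ {ε} = { 'f', 'id' }
In A → E E f: E is followed by f, add FIRST(f) \ {ε} = { 'f' }

Taking the union: FOLLOW(E) = { 'f', 'id' }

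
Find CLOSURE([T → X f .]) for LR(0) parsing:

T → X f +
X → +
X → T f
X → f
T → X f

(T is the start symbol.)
Start with: [T → X f .]
The dot is at the end, so nothing is added.

CLOSURE = { [T → X f .] }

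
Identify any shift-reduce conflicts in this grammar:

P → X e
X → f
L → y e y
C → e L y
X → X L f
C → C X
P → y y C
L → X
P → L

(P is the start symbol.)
Yes — I3: [L → X .] vs [L → . y e y]; I8: [P → y y C .] vs [X → . f]; I11: [L → X .] vs [L → . y e y]; I16: [C → C X .] vs [L → . y e y]

A shift-reduce conflict occurs when an LR(0) state has both:
  - a complete (reduce) item [A → α .] (dot at the end), and
  - a shift item [B → β . c γ] (dot before a terminal).

Augment with P' → P and build the canonical LR(0) collection (I0 = CLOSURE({[P' → . P]}), then GOTO on every symbol after a dot until no new states appear). It has 19 states:
  I0: { [L → . X], [L → . y e y], [P → . L], [P → . X e], [P → . y y C], [P' → . P], [X → . X L f], [X → . f] }  — shift
  I1: { [P → L .] }  — reduce
  I2: { [P' → P .] }  — accept
  I3: { [L → . X], [L → . y e y], [L → X .], [P → X . e], [X → . X L f], [X → . f], [X → X . L f] }  — shift, reduce
  I4: { [X → f .] }  — reduce
  I5: { [L → y . e y], [P → y . y C] }  — shift
  I6: { [L → y e . y] }  — shift
  I7: { [C → . C X], [C → . e L y], [P → y y . C] }  — shift
  I8: { [C → C . X], [P → y y C .], [X → . X L f], [X → . f] }  — shift, reduce
  I9: { [C → e . L y], [L → . X], [L → . y e y], [X → . X L f], [X → . f] }  — shift
  I10: { [C → e L . y] }  — shift
  I11: { [L → . X], [L → . y e y], [L → X .], [X → . X L f], [X → . f], [X → X . L f] }  — shift, reduce
  I12: { [L → y . e y] }  — shift
  I13: { [X → X L . f] }  — shift
  I14: { [X → X L f .] }  — reduce
  I15: { [C → e L y .] }  — reduce
  I16: { [C → C X .], [L → . X], [L → . y e y], [X → . X L f], [X → . f], [X → X . L f] }  — shift, reduce
  I17: { [L → y e y .] }  — reduce
  I18: { [P → X e .] }  — reduce

I3 contains reduce item [L → X .] and shift items [L → . y e y], [P → X . e], [X → . f] — shift-reduce conflict.
I8 contains reduce item [P → y y C .] and shift item [X → . f] — shift-reduce conflict.
I11 contains reduce item [L → X .] and shift items [L → . y e y], [X → . f] — shift-reduce conflict.
I16 contains reduce item [C → C X .] and shift items [L → . y e y], [X → . f] — shift-reduce conflict.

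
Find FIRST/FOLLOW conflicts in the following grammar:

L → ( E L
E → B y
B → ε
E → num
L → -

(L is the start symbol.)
A FIRST/FOLLOW conflict occurs when a non-terminal N has a nullable alternative N → β (β ⇒* ε) and another alternative N → α with FIRST(α) ∩ FOLLOW(N) ≠ ∅: on such a lookahead the parser cannot decide between expanding α and letting N vanish via β.

Nullable non-terminals: B.
B has a nullable alternative but only one production, so nothing to check.

E, L have no nullable alternative, so no FIRST/FOLLOW check is needed there.

No FIRST/FOLLOW conflicts found.

Answer: No FIRST/FOLLOW conflicts.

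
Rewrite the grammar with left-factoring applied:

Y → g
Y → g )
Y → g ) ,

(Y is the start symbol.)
Left-factoring transforms A → αβ₁ | αβ₂ into A → αA' and A' → β₁ | β₂
(α is the longest common prefix among the alternatives). Repeat until
no nonterminal has two alternatives with a common prefix.

Round 1: Y has alternatives sharing prefix 'g'. Introduce Y': Y → g Y'
  Add: Y' → ε
  Add: Y' → )
  Add: Y' → ) ,

Round 2: Y' has alternatives sharing prefix ')'. Introduce Y'': Y' → ) Y''
  Add: Y'' → ε
  Add: Y'' → ,

No remaining common prefixes — done.

Resulting grammar:
Y → g Y'
Y' → ε
Y' → ) Y''
Y'' → ε
Y'' → ,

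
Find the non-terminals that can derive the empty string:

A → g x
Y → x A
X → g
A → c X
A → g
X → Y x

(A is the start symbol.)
There are no ε-productions, so no non-terminal can derive ε.
No non-terminals are nullable.

Answer: None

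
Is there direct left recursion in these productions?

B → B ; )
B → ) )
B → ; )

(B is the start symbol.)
Yes, B is left-recursive

Direct left recursion occurs when N → N α for some non-terminal N (the right-hand side begins with the left-hand side itself).

B → B ; ): LEFT RECURSIVE (starts with B)
B → ) ): starts with ')'
B → ; ): starts with ';'

The grammar has direct left recursion on: B.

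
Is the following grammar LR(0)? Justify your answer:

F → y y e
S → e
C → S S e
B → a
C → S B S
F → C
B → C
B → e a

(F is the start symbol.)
No. Shift-reduce conflict between [S → e .] and [B → e . a]

A grammar is LR(0) if no state in the canonical LR(0) collection has:
  - both a shift item (dot before a terminal) and a complete item (shift-reduce conflict), or
  - two or more complete items (reduce-reduce conflict; the accept item [F' → F .] counts as a complete item here).

Augment with F' → F and build the canonical LR(0) collection (I0 = CLOSURE({[F' → . F]}), then GOTO on every symbol after a dot until no new states appear). It has 16 states:
  I0: { [C → . S B S], [C → . S S e], [F → . C], [F → . y y e], [F' → . F], [S → . e] }  — shift
  I1: { [F → C .] }  — reduce
  I2: { [F' → F .] }  — accept
  I3: { [B → . C], [B → . a], [B → . e a], [C → . S B S], [C → . S S e], [C → S . B S], [C → S . S e], [S → . e] }  — shift
  I4: { [S → e .] }  — reduce
  I5: { [F → y . y e] }  — shift
  I6: { [F → y y . e] }  — shift
  I7: { [F → y y e .] }  — reduce
  I8: { [C → S B . S], [S → . e] }  — shift
  I9: { [B → C .] }  — reduce
  I10: { [B → . C], [B → . a], [B → . e a], [C → . S B S], [C → . S S e], [C → S . B S], [C → S . S e], [C → S S . e], [S → . e] }  — shift
  I11: { [B → a .] }  — reduce
  I12: { [B → e . a], [S → e .] }  — shift, reduce
  I13: { [B → e a .] }  — reduce
  I14: { [B → e . a], [C → S S e .], [S → e .] }  — shift, 2 reduces
  I15: { [C → S B S .] }  — reduce

Conflict in state I12:
  Shift-reduce conflict between [S → e .] and [B → e . a]
So the grammar is NOT LR(0).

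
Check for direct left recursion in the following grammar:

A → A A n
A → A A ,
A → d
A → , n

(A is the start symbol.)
Direct left recursion occurs when N → N α for some non-terminal N (the right-hand side begins with the left-hand side itself).

A → A A n: LEFT RECURSIVE (starts with A)
A → A A ,: LEFT RECURSIVE (starts with A)
A → d: starts with d
A → , n: starts with ','

The grammar has direct left recursion on: A.

Answer: Yes, A is left-recursive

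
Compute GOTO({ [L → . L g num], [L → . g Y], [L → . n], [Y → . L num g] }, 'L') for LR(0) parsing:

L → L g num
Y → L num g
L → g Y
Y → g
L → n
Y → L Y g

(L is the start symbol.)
{ [L → L . g num], [Y → L . num g] }

GOTO(I, 'L') = CLOSURE({ [A → αX.β] : [A → α.Xβ] ∈ I, X = 'L' })

Items with dot before 'L', with the dot advanced:
  [L → . L g num] → [L → L . g num]
  [Y → . L num g] → [Y → L . num g]
Closure adds nothing (no advanced item has the dot before a non-terminal).

GOTO = { [L → L . g num], [Y → L . num g] }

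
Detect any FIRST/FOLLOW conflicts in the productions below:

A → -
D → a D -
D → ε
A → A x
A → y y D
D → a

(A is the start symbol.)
No FIRST/FOLLOW conflicts.

A FIRST/FOLLOW conflict occurs when a non-terminal N has a nullable alternative N → β (β ⇒* ε) and another alternative N → α with FIRST(α) ∩ FOLLOW(N) ≠ ∅: on such a lookahead the parser cannot decide between expanding α and letting N vanish via β.

Nullable non-terminals: D.

D: nullable alternative(s) D → ε; FOLLOW(D) = { $, '-', 'x' }
  D → a D -: FIRST \ {ε} = { 'a' } — disjoint from FOLLOW(D)
  D → ε: FIRST \ {ε} = { } — this is the only nullable alternative, skip
  D → a: FIRST \ {ε} = { 'a' } — disjoint from FOLLOW(D)

A has no nullable alternative, so no FIRST/FOLLOW check is needed there.

No FIRST/FOLLOW conflicts found.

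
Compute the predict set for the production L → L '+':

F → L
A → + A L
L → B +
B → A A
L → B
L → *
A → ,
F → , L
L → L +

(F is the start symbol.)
PREDICT(L → L '+') = (FIRST(RHS) \ {ε}) ∪ (FOLLOW(L) if ε ∈ FIRST(RHS), i.e. RHS ⇒* ε)
FIRST(L) = { '*', '+', ',' }
FIRST(L '+') = { '*', '+', ',' }
ε ∉ FIRST(L '+'), so FOLLOW(L) is not added.
PREDICT(L → L '+') = { '*', '+', ',' }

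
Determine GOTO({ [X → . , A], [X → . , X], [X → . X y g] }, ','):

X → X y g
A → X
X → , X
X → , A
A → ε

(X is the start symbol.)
GOTO(I, ',') = CLOSURE({ [A → αX.β] : [A → α.Xβ] ∈ I, X = ',' })

Items with dot before ',', with the dot advanced:
  [X → . , A] → [X → , . A]
  [X → . , X] → [X → , . X]
Closure of the advanced items:
  [X → , . A] has the dot before A: add [A → . X], [A → .]
  [X → , . X] has the dot before X: add [X → . X y g], [X → . , X], [X → . , A]

GOTO = { [A → . X], [A → .], [X → , . A], [X → , . X], [X → . , A], [X → . , X], [X → . X y g] }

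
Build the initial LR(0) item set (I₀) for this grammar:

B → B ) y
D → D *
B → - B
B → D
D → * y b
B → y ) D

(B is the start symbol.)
First, augment the grammar with B' → B
I₀ = CLOSURE({ [B' → . B] }):
  [B' → . B] has the dot before B: add [B → . B ) y], [B → . - B], [B → . D], [B → . y ) D]
  [B → . D] has the dot before D: add [D → . D *], [D → . * y b]
No further items can be added.

I₀ = { [B → . - B], [B → . B ) y], [B → . D], [B → . y ) D], [B' → . B], [D → . * y b], [D → . D *] }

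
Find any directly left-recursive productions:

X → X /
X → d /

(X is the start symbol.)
Yes, X is left-recursive

Direct left recursion occurs when N → N α for some non-terminal N (the right-hand side begins with the left-hand side itself).

X → X /: LEFT RECURSIVE (starts with X)
X → d /: starts with d

The grammar has direct left recursion on: X.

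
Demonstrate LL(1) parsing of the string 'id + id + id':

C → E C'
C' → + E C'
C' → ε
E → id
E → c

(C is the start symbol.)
Stack is shown with the top on the left.

Stack     Input           Action
--------------------------------
C $       id + id + id $  output C → E C'
E C' $    id + id + id $  output E → id
id C' $   id + id + id $  match 'id'
C' $      + id + id $     output C' → + E C'
+ E C' $  + id + id $     match '+'
E C' $    id + id $       output E → id
id C' $   id + id $       match 'id'
C' $      + id $          output C' → + E C'
+ E C' $  + id $          match '+'
E C' $    id $            output E → id
id C' $   id $            match 'id'
C' $      $               output C' → ε
$         $               accept

The string is accepted.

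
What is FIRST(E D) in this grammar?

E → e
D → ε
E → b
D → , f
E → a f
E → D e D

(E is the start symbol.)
{ ',', 'a', 'b', 'e' }

FIRST sets of the non-terminals involved (from the grammar, by fixed-point iteration):
  FIRST(E) = { ',', 'a', 'b', 'e' }

To compute FIRST(E D), process the symbols left to right:
Symbol E is a non-terminal. Add FIRST(E) \ {ε} = { ',', 'a', 'b', 'e' }
E is not nullable (ε ∉ FIRST(E)), so stop here.
FIRST(E D) = { ',', 'a', 'b', 'e' }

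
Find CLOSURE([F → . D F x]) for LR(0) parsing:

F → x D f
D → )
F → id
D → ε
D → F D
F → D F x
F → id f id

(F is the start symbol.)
To compute CLOSURE, for each item [A → α.Bβ] where B is a non-terminal, add [B → .γ] for all productions B → γ; repeat for the newly added items until nothing changes.

Start with: [F → . D F x]
  [F → . D F x] has the dot before D: add [D → . )], [D → .], [D → . F D]
  [D → . F D] has the dot before F: add [F → . x D f], [F → . id], [F → . id f id]
No further items can be added.

CLOSURE = { [D → . )], [D → . F D], [D → .], [F → . D F x], [F → . id f id], [F → . id], [F → . x D f] }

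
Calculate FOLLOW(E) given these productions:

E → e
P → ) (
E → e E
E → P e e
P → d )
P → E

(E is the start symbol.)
E is the start symbol, so $ ∈ FOLLOW(E).
In E → e E: E is at the end; this adds FOLLOW(E) to itself — nothing new
In P → E: E is at the end, add FOLLOW(P)

The FOLLOW sets referred to above (computed the same way, to a fixed point):
  FOLLOW(P) = { 'e' }

Taking the union: FOLLOW(E) = { $, 'e' }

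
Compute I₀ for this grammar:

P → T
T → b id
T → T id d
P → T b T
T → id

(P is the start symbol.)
First, augment the grammar with P' → P
I₀ = CLOSURE({ [P' → . P] }):
  [P' → . P] has the dot before P: add [P → . T], [P → . T b T]
  [P → . T] has the dot before T: add [T → . b id], [T → . T id d], [T → . id]
No further items can be added.

I₀ = { [P → . T b T], [P → . T], [P' → . P], [T → . T id d], [T → . b id], [T → . id] }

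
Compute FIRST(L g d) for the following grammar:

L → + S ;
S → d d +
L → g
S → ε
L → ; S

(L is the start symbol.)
{ '+', ';', 'g' }

FIRST sets of the non-terminals involved (from the grammar, by fixed-point iteration):
  FIRST(L) = { '+', ';', 'g' }

To compute FIRST(L g d), process the symbols left to right:
Symbol L is a non-terminal. Add FIRST(L) \ {ε} = { '+', ';', 'g' }
L is not nullable (ε ∉ FIRST(L)), so stop here.
FIRST(L g d) = { '+', ';', 'g' }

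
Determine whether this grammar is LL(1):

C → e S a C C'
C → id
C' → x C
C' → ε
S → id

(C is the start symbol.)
No. Predict set conflict for C': { 'x' }

A grammar is LL(1) if for each non-terminal N with multiple productions, the predict sets of those productions are pairwise disjoint, where PREDICT(N → α) = (FIRST(α) \ {ε}) ∪ (FOLLOW(N) if α ⇒* ε).

Relevant sets:
  FOLLOW(C') = { $, 'x' }

For C:
  PREDICT(C → e S a C C') = { 'e' }
  PREDICT(C → id) = { 'id' }
For C':
  PREDICT(C' → x C) = { 'x' }
  PREDICT(C' → ε) = { $, 'x' }
S has a single production, so nothing to check there.

Conflict found: Predict set conflict for C': { 'x' }
The grammar is NOT LL(1).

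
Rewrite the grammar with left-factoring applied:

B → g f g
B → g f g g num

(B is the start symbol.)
Left-factoring transforms A → αβ₁ | αβ₂ into A → αA' and A' → β₁ | β₂
(α is the longest common prefix among the alternatives). Repeat until
no nonterminal has two alternatives with a common prefix.

Round 1: B has alternatives sharing prefix 'g f g'. Introduce B': B → g f g B'
  Add: B' → ε
  Add: B' → g num

No remaining common prefixes — done.

Resulting grammar:
B → g f g B'
B' → ε
B' → g num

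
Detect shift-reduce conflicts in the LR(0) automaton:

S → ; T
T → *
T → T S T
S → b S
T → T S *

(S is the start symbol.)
Yes — I6: [S → ; T .] vs [S → . ; T]; I9: [T → T S T .] vs [S → . ; T]

A shift-reduce conflict occurs when an LR(0) state has both:
  - a complete (reduce) item [A → α .] (dot at the end), and
  - a shift item [B → β . c γ] (dot before a terminal).

Augment with S' → S and build the canonical LR(0) collection (I0 = CLOSURE({[S' → . S]}), then GOTO on every symbol after a dot until no new states appear). It has 10 states:
  I0: { [S → . ; T], [S → . b S], [S' → . S] }  — shift
  I1: { [S → ; . T], [T → . *], [T → . T S *], [T → . T S T] }  — shift
  I2: { [S' → S .] }  — accept
  I3: { [S → . ; T], [S → . b S], [S → b . S] }  — shift
  I4: { [S → b S .] }  — reduce
  I5: { [T → * .] }  — reduce
  I6: { [S → . ; T], [S → . b S], [S → ; T .], [T → T . S *], [T → T . S T] }  — shift, reduce
  I7: { [T → . *], [T → . T S *], [T → . T S T], [T → T S . *], [T → T S . T] }  — shift
  I8: { [T → * .], [T → T S * .] }  — 2 reduces
  I9: { [S → . ; T], [S → . b S], [T → T . S *], [T → T . S T], [T → T S T .] }  — shift, reduce

I6 contains reduce item [S → ; T .] and shift items [S → . ; T], [S → . b S] — shift-reduce conflict.
I9 contains reduce item [T → T S T .] and shift items [S → . ; T], [S → . b S] — shift-reduce conflict.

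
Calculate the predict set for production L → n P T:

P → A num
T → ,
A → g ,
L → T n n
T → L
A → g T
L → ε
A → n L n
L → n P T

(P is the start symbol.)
PREDICT(L → n P T) = (FIRST(RHS) \ {ε}) ∪ (FOLLOW(L) if ε ∈ FIRST(RHS), i.e. RHS ⇒* ε)
FIRST(n P T) = { 'n' }
ε ∉ FIRST(n P T), so FOLLOW(L) is not added.
PREDICT(L → n P T) = { 'n' }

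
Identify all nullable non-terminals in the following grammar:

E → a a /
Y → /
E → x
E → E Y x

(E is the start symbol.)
A non-terminal is nullable if it can derive ε (the empty string): either it has an ε-production, or it has a production whose right-hand side consists entirely of nullable non-terminals.

There are no ε-productions, so no non-terminal can derive ε.
No non-terminals are nullable.

Answer: None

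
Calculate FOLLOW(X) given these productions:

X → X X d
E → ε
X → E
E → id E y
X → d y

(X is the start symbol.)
{ $, 'd', 'id' }

To compute FOLLOW(X), find every occurrence of X on a right-hand side N → α X β: add FIRST(β) \ {ε}, and if β is empty or nullable also add FOLLOW(N). Iterate to a fixed point.

X is the start symbol, so $ ∈ FOLLOW(X).
In X → X X d: X is followed by X d, add FIRST(X d) \ {ε} = { 'd', 'id' }
In X → X X d: X is followed by d, add FIRST(d) \ {ε} = { 'd' }

Taking the union: FOLLOW(X) = { $, 'd', 'id' }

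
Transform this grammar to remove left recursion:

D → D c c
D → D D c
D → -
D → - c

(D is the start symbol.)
D → - D'
D → - c D'
D' → c c D'
D' → D c D'
D' → ε

D is directly left-recursive. The standard transformation for
  A → A α₁ | ... | A α_m | β₁ | ... | β_n
is
  A  → β₁ A' | ... | β_n A'
  A' → α₁ A' | ... | α_m A' | ε

D → - becomes D → - D'
D → - c becomes D → - c D'
D → D c c becomes D' → c c D'
D → D D c becomes D' → D c D'
Add D' → ε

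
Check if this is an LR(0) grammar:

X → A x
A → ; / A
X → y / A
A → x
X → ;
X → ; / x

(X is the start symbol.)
A grammar is LR(0) if no state in the canonical LR(0) collection has:
  - both a shift item (dot before a terminal) and a complete item (shift-reduce conflict), or
  - two or more complete items (reduce-reduce conflict; the accept item [X' → X .] counts as a complete item here).

Augment with X' → X and build the canonical LR(0) collection (I0 = CLOSURE({[X' → . X]}), then GOTO on every symbol after a dot until no new states appear). It has 14 states:
  I0: { [A → . ; / A], [A → . x], [X → . ; / x], [X → . ;], [X → . A x], [X → . y / A], [X' → . X] }  — shift
  I1: { [A → ; . / A], [X → ; . / x], [X → ; .] }  — shift, reduce
  I2: { [X → A . x] }  — shift
  I3: { [X' → X .] }  — accept
  I4: { [A → x .] }  — reduce
  I5: { [X → y . / A] }  — shift
  I6: { [A → . ; / A], [A → . x], [X → y / . A] }  — shift
  I7: { [A → ; . / A] }  — shift
  I8: { [X → y / A .] }  — reduce
  I9: { [A → . ; / A], [A → . x], [A → ; / . A] }  — shift
  I10: { [A → ; / A .] }  — reduce
  I11: { [X → A x .] }  — reduce
  I12: { [A → . ; / A], [A → . x], [A → ; / . A], [X → ; / . x] }  — shift
  I13: { [A → x .], [X → ; / x .] }  — 2 reduces

Conflict in state I1:
  Shift-reduce conflict between [X → ; .] and [A → ; . / A]
So the grammar is NOT LR(0).

Answer: No. Shift-reduce conflict between [X → ; .] and [A → ; . / A]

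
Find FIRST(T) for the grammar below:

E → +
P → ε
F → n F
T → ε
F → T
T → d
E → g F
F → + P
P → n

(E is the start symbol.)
{ 'd', ε }

From T → ε:
  - ε-production, so ε ∈ FIRST(T)
From T → d:
  - d is a terminal: add 'd' and stop

Collecting: FIRST(T) = { 'd', ε }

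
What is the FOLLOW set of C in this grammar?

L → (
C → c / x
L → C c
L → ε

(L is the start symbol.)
To compute FOLLOW(C), find every occurrence of C on a right-hand side N → α C β: add FIRST(β) \ {ε}, and if β is empty or nullable also add FOLLOW(N). Iterate to a fixed point.

In L → C c: C is followed by c, add FIRST(c) \ {ε} = { 'c' }

Taking the union: FOLLOW(C) = { 'c' }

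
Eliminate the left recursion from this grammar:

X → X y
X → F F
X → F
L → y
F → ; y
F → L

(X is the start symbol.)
X is directly left-recursive. The standard transformation for
  A → A α₁ | ... | A α_m | β₁ | ... | β_n
is
  A  → β₁ A' | ... | β_n A'
  A' → α₁ A' | ... | α_m A' | ε

X → F F becomes X → F F X'
X → F becomes X → F X'
X → X y becomes X' → y X'
Add X' → ε

Productions for other non-terminals are unchanged:
  L → y
  F → ; y
  F → L

Resulting grammar:
X → F F X'
X → F X'
X' → y X'
X' → ε
L → y
F → ; y
F → L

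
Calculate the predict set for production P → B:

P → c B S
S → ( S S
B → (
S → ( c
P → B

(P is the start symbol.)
PREDICT(P → B) = (FIRST(RHS) \ {ε}) ∪ (FOLLOW(P) if ε ∈ FIRST(RHS), i.e. RHS ⇒* ε)
FIRST(B) = { '(' }
FIRST(B) = { '(' }
ε ∉ FIRST(B), so FOLLOW(P) is not added.
PREDICT(P → B) = { '(' }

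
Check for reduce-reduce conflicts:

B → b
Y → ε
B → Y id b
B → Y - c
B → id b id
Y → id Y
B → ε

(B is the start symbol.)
A reduce-reduce conflict occurs when an LR(0) state has two complete items [A → α .] and [B → β .] — both call for a reduction, and with no lookahead the parser cannot choose between them.

Augment with B' → B and build the canonical LR(0) collection (I0 = CLOSURE({[B' → . B]}), then GOTO on every symbol after a dot until no new states appear). It has 13 states:
  I0: { [B → . Y - c], [B → . Y id b], [B → . b], [B → . id b id], [B → .], [B' → . B], [Y → . id Y], [Y → .] }  — shift, 2 reduces
  I1: { [B' → B .] }  — accept
  I2: { [B → Y . - c], [B → Y . id b] }  — shift
  I3: { [B → b .] }  — reduce
  I4: { [B → id . b id], [Y → . id Y], [Y → .], [Y → id . Y] }  — shift, reduce
  I5: { [Y → id Y .] }  — reduce
  I6: { [B → id b . id] }  — shift
  I7: { [Y → . id Y], [Y → .], [Y → id . Y] }  — shift, reduce
  I8: { [B → id b id .] }  — reduce
  I9: { [B → Y - . c] }  — shift
  I10: { [B → Y id . b] }  — shift
  I11: { [B → Y id b .] }  — reduce
  I12: { [B → Y - c .] }  — reduce

I0 contains complete items [B → .], [Y → .] — reduce-reduce conflict.

Answer: Yes — I0: [B → .] vs [Y → .]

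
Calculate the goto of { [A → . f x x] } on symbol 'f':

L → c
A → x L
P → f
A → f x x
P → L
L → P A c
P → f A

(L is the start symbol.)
{ [A → f . x x] }

GOTO(I, 'f') = CLOSURE({ [A → αX.β] : [A → α.Xβ] ∈ I, X = 'f' })

Items with dot before 'f', with the dot advanced:
  [A → . f x x] → [A → f . x x]
Closure adds nothing (no advanced item has the dot before a non-terminal).

GOTO = { [A → f . x x] }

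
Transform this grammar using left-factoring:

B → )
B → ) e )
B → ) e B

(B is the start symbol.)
B → ) B'
B' → ε
B' → e B''
B'' → )
B'' → B

Left-factoring transforms A → αβ₁ | αβ₂ into A → αA' and A' → β₁ | β₂
(α is the longest common prefix among the alternatives). Repeat until
no nonterminal has two alternatives with a common prefix.

Round 1: B has alternatives sharing prefix ')'. Introduce B': B → ) B'
  Add: B' → ε
  Add: B' → e )
  Add: B' → e B

Round 2: B' has alternatives sharing prefix 'e'. Introduce B'': B' → e B''
  Add: B'' → )
  Add: B'' → B

No remaining common prefixes — done.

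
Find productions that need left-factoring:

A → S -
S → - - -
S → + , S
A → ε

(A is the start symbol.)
Left-factoring is needed when two productions for the same non-terminal
share a common prefix on the right-hand side.

Productions for A:
  A → S -
  A → ε
Productions for S:
  S → - - -
  S → + , S

No common prefixes found.

Answer: No, left-factoring is not needed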